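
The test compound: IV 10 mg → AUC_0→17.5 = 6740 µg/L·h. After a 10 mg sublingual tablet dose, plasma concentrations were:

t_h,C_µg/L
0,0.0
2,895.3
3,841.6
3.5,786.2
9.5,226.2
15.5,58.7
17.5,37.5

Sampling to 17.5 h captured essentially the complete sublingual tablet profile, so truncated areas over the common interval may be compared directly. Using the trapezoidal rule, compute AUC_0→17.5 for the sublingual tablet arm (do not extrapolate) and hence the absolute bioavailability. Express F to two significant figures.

Trapezoidal AUC_0→17.5 (sublingual tablet):
  [0→2]: (0.0+895.3)/2 × 2 = 895.3
  [2→3]: (895.3+841.6)/2 × 1 = 868.45
  [3→3.5]: (841.6+786.2)/2 × 0.5 = 406.95
  [3.5→9.5]: (786.2+226.2)/2 × 6 = 3037.2
  [9.5→15.5]: (226.2+58.7)/2 × 6 = 854.7
  [15.5→17.5]: (58.7+37.5)/2 × 2 = 96.2
  Sum = 6158.8 µg/L·h
F = (AUC_ev/D_ev)/(AUC_iv/D_iv) = (6158.8/10)/(6740/10) = 615.88/674 = 0.9138

F = 0.91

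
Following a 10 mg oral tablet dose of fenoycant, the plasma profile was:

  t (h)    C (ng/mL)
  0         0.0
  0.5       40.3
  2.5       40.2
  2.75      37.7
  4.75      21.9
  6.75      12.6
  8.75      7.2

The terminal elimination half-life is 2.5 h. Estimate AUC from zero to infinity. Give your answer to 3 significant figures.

AUC = 240 ng/mL·h

Trapezoidal AUC_0→8.75:
  [0→0.5]: (0.0+40.3)/2 × 0.5 = 10.075
  [0.5→2.5]: (40.3+40.2)/2 × 2 = 80.5
  [2.5→2.75]: (40.2+37.7)/2 × 0.25 = 9.7375
  [2.75→4.75]: (37.7+21.9)/2 × 2 = 59.6
  [4.75→6.75]: (21.9+12.6)/2 × 2 = 34.5
  [6.75→8.75]: (12.6+7.2)/2 × 2 = 19.8
  Sum = 214.2125 ng/mL·h
k_e = ln2 / t½ = 0.693147 / 2.5 = 0.2773 h^-1
Extrapolated tail: C_last / k_e = 7.2 / 0.2773 = 25.965
AUC_0→∞ = 214.2125 + 25.965 = 240.1775 ng/mL·h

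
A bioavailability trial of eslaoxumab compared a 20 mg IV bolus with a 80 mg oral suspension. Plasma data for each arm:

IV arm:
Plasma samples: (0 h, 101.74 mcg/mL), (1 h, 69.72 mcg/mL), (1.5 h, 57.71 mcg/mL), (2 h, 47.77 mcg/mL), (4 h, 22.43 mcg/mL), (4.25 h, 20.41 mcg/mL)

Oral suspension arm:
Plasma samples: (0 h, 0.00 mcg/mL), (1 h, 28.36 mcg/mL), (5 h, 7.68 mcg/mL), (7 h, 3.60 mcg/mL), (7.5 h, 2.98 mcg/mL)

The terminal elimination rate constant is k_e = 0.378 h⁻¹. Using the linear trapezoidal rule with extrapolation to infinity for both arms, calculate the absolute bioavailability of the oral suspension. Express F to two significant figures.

F = 0.098

Trapezoidal AUC_0→4.25 (IV):
  [0→1]: (101.74+69.72)/2 × 1 = 85.73
  [1→1.5]: (69.72+57.71)/2 × 0.5 = 31.8575
  [1.5→2]: (57.71+47.77)/2 × 0.5 = 26.37
  [2→4]: (47.77+22.43)/2 × 2 = 70.2
  [4→4.25]: (22.43+20.41)/2 × 0.25 = 5.355
  Sum = 219.5125 mcg/mL·h
IV tail: 20.41/0.378 = 53.995; AUC_iv,0→∞ = 219.5125 + 53.995 = 273.5075 mcg/mL·h
Trapezoidal AUC_0→7.5 (oral suspension):
  [0→1]: (0.00+28.36)/2 × 1 = 14.18
  [1→5]: (28.36+7.68)/2 × 4 = 72.08
  [5→7]: (7.68+3.60)/2 × 2 = 11.28
  [7→7.5]: (3.60+2.98)/2 × 0.5 = 1.645
  Sum = 99.185 mcg/mL·h
oral suspension tail: 2.98/0.378 = 7.884; AUC_ev,0→∞ = 99.185 + 7.884 = 107.069 mcg/mL·h
F = (AUC_ev/D_ev)/(AUC_iv/D_iv) = (107.069/80)/(273.5075/20) = 1.3383625/13.675375 = 0.0979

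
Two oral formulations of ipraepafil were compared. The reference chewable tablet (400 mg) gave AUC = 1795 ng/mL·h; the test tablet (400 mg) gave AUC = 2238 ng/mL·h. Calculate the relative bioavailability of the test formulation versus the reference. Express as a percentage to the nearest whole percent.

F_rel = (AUC_test/D_test) / (AUC_ref/D_ref)
      = (2238/400) / (1795/400)
      = 5.595 / 4.4875 = 1.2468 = 124.68%

F_rel = 125%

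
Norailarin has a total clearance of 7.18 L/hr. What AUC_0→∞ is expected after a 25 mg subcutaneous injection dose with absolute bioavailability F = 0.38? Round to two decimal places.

AUC_0→∞ = F × Dose / CL
        = 0.38 × 25 / 7.18 = 1.32312 mg/L·hr

AUC = 1.32 mg/L·hr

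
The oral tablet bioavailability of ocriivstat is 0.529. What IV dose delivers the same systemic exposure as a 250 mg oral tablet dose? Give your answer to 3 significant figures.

D_iv = 132 mg

Systemic exposure from an extravascular dose = F × D_ev, so the equivalent IV dose is F × D_ev.
D_iv = F × D_ev = 0.529 × 250 = 132.25 mg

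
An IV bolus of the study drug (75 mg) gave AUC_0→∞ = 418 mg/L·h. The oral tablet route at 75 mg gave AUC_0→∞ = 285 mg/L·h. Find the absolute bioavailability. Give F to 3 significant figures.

F = (AUC_ev / D_ev) / (AUC_iv / D_iv)
  = (285/75) / (418/75)
  = 3.8 / 5.57333 = 0.6818

F = 0.682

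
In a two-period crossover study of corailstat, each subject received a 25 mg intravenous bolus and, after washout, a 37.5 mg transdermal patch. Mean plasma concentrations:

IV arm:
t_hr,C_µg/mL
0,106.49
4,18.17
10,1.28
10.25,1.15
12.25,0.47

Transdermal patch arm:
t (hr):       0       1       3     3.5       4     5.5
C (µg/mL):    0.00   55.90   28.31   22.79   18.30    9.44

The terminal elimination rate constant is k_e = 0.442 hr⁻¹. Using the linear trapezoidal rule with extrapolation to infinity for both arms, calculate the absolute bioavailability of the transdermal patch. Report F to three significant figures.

F = 0.381

Trapezoidal AUC_0→12.25 (IV):
  [0→4]: (106.49+18.17)/2 × 4 = 249.32
  [4→10]: (18.17+1.28)/2 × 6 = 58.35
  [10→10.25]: (1.28+1.15)/2 × 0.25 = 0.30375
  [10.25→12.25]: (1.15+0.47)/2 × 2 = 1.62
  Sum = 309.59375 µg/mL·hr
IV tail: 0.47/0.442 = 1.063; AUC_iv,0→∞ = 309.59375 + 1.063 = 310.65675 µg/mL·hr
Trapezoidal AUC_0→5.5 (transdermal patch):
  [0→1]: (0.00+55.90)/2 × 1 = 27.95
  [1→3]: (55.90+28.31)/2 × 2 = 84.21
  [3→3.5]: (28.31+22.79)/2 × 0.5 = 12.775
  [3.5→4]: (22.79+18.30)/2 × 0.5 = 10.2725
  [4→5.5]: (18.30+9.44)/2 × 1.5 = 20.805
  Sum = 156.0125 µg/mL·hr
transdermal patch tail: 9.44/0.442 = 21.357; AUC_ev,0→∞ = 156.0125 + 21.357 = 177.3695 µg/mL·hr
F = (AUC_ev/D_ev)/(AUC_iv/D_iv) = (177.3695/37.5)/(310.65675/25) = 4.72985/12.42627 = 0.3806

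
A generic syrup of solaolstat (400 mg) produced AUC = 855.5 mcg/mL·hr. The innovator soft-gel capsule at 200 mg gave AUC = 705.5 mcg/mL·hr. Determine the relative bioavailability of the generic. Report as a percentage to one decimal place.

F_rel = (AUC_test/D_test) / (AUC_ref/D_ref)
      = (855.5/400) / (705.5/200)
      = 2.13875 / 3.5275 = 0.6063 = 60.63%

F_rel = 60.6%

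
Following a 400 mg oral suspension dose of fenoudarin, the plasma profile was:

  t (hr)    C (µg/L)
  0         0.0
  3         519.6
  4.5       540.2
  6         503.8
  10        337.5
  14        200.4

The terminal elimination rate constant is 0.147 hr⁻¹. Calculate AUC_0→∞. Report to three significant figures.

Trapezoidal AUC_0→14:
  [0→3]: (0.0+519.6)/2 × 3 = 779.4
  [3→4.5]: (519.6+540.2)/2 × 1.5 = 794.85
  [4.5→6]: (540.2+503.8)/2 × 1.5 = 783.0
  [6→10]: (503.8+337.5)/2 × 4 = 1682.6
  [10→14]: (337.5+200.4)/2 × 4 = 1075.8
  Sum = 5115.65 µg/L·hr
Extrapolated tail: C_last / k_e = 200.4 / 0.147 = 1363.265
AUC_0→∞ = 5115.65 + 1363.265 = 6478.915 µg/L·hr

AUC = 6480 µg/L·hr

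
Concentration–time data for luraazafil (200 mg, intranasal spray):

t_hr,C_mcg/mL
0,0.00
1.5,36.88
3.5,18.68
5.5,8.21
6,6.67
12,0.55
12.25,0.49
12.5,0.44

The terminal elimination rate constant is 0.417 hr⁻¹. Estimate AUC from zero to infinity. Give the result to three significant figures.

AUC = 137 mcg/mL·hr

Trapezoidal AUC_0→12.5:
  [0→1.5]: (0.00+36.88)/2 × 1.5 = 27.66
  [1.5→3.5]: (36.88+18.68)/2 × 2 = 55.56
  [3.5→5.5]: (18.68+8.21)/2 × 2 = 26.89
  [5.5→6]: (8.21+6.67)/2 × 0.5 = 3.72
  [6→12]: (6.67+0.55)/2 × 6 = 21.66
  [12→12.25]: (0.55+0.49)/2 × 0.25 = 0.13
  [12.25→12.5]: (0.49+0.44)/2 × 0.25 = 0.11625
  Sum = 135.73625 mcg/mL·hr
Extrapolated tail: C_last / k_e = 0.44 / 0.417 = 1.055
AUC_0→∞ = 135.73625 + 1.055 = 136.79125 mcg/mL·hr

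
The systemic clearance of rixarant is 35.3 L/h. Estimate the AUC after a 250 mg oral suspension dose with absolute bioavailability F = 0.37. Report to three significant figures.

AUC = 2.62 mg/L·h

AUC_0→∞ = F × Dose / CL
        = 0.37 × 250 / 35.3 = 2.6204 mg/L·h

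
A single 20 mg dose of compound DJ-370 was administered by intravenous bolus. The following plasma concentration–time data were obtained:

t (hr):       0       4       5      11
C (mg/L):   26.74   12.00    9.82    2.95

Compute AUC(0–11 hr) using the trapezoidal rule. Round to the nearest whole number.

AUC = 127 mg/L·hr

Trapezoidal AUC_0→11:
  [0→4]: (26.74+12.00)/2 × 4 = 77.48
  [4→5]: (12.00+9.82)/2 × 1 = 10.91
  [5→11]: (9.82+2.95)/2 × 6 = 38.31
  Sum = 126.7 mg/L·hr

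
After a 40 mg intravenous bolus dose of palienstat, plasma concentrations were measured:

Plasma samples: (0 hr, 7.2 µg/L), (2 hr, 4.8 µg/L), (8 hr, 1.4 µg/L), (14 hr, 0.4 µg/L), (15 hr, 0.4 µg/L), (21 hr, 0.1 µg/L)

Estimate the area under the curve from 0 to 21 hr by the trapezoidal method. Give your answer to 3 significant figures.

Trapezoidal AUC_0→21:
  [0→2]: (7.2+4.8)/2 × 2 = 12.0
  [2→8]: (4.8+1.4)/2 × 6 = 18.6
  [8→14]: (1.4+0.4)/2 × 6 = 5.4
  [14→15]: (0.4+0.4)/2 × 1 = 0.4
  [15→21]: (0.4+0.1)/2 × 6 = 1.5
  Sum = 37.9 µg/L·hr

AUC = 37.9 µg/L·hr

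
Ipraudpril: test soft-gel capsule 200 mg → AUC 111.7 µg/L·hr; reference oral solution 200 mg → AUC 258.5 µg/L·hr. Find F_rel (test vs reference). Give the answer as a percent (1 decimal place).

F_rel = (AUC_test/D_test) / (AUC_ref/D_ref)
      = (111.7/200) / (258.5/200)
      = 0.5585 / 1.2925 = 0.4321 = 43.21%

F_rel = 43.2%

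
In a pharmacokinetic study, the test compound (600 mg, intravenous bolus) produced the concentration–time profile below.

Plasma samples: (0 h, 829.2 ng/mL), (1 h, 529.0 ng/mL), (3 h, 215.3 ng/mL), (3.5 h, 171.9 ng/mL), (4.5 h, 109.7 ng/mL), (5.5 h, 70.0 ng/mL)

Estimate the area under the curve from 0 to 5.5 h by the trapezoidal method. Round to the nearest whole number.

Trapezoidal AUC_0→5.5:
  [0→1]: (829.2+529.0)/2 × 1 = 679.1
  [1→3]: (529.0+215.3)/2 × 2 = 744.3
  [3→3.5]: (215.3+171.9)/2 × 0.5 = 96.8
  [3.5→4.5]: (171.9+109.7)/2 × 1 = 140.8
  [4.5→5.5]: (109.7+70.0)/2 × 1 = 89.85
  Sum = 1750.85 ng/mL·h

AUC = 1751 ng/mL·h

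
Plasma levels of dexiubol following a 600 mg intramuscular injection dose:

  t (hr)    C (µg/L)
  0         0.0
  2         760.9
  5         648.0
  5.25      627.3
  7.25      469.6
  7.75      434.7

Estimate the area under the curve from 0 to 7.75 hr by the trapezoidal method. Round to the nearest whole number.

AUC = 4357 µg/L·hr

Trapezoidal AUC_0→7.75:
  [0→2]: (0.0+760.9)/2 × 2 = 760.9
  [2→5]: (760.9+648.0)/2 × 3 = 2113.35
  [5→5.25]: (648.0+627.3)/2 × 0.25 = 159.4125
  [5.25→7.25]: (627.3+469.6)/2 × 2 = 1096.9
  [7.25→7.75]: (469.6+434.7)/2 × 0.5 = 226.075
  Sum = 4356.6375 µg/L·hr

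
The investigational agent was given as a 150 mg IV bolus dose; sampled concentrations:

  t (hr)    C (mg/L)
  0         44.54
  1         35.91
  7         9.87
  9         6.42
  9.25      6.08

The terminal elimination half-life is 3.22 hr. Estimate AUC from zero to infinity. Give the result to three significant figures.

AUC = 224 mg/L·hr

Trapezoidal AUC_0→9.25:
  [0→1]: (44.54+35.91)/2 × 1 = 40.225
  [1→7]: (35.91+9.87)/2 × 6 = 137.34
  [7→9]: (9.87+6.42)/2 × 2 = 16.29
  [9→9.25]: (6.42+6.08)/2 × 0.25 = 1.5625
  Sum = 195.4175 mg/L·hr
k_e = ln2 / t½ = 0.693147 / 3.22 = 0.2153 hr^-1
Extrapolated tail: C_last / k_e = 6.08 / 0.2153 = 28.240
AUC_0→∞ = 195.4175 + 28.240 = 223.6575 mg/L·hr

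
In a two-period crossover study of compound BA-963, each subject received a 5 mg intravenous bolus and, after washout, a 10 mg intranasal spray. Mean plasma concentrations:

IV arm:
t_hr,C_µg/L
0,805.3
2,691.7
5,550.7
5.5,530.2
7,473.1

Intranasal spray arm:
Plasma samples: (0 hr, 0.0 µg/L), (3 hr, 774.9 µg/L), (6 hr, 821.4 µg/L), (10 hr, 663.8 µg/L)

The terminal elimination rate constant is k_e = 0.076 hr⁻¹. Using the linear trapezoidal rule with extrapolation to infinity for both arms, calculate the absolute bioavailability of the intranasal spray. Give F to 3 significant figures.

F = 0.719

Trapezoidal AUC_0→7 (IV):
  [0→2]: (805.3+691.7)/2 × 2 = 1497.0
  [2→5]: (691.7+550.7)/2 × 3 = 1863.6
  [5→5.5]: (550.7+530.2)/2 × 0.5 = 270.225
  [5.5→7]: (530.2+473.1)/2 × 1.5 = 752.475
  Sum = 4383.3 µg/L·hr
IV tail: 473.1/0.076 = 6225.000; AUC_iv,0→∞ = 4383.3 + 6225.000 = 10608.3 µg/L·hr
Trapezoidal AUC_0→10 (intranasal spray):
  [0→3]: (0.0+774.9)/2 × 3 = 1162.35
  [3→6]: (774.9+821.4)/2 × 3 = 2394.45
  [6→10]: (821.4+663.8)/2 × 4 = 2970.4
  Sum = 6527.2 µg/L·hr
intranasal spray tail: 663.8/0.076 = 8734.211; AUC_ev,0→∞ = 6527.2 + 8734.211 = 15261.411 µg/L·hr
F = (AUC_ev/D_ev)/(AUC_iv/D_iv) = (15261.411/10)/(10608.3/5) = 1526.1411/2121.66 = 0.7193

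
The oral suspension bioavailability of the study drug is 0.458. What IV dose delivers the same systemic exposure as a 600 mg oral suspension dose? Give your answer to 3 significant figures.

D_iv = 275 mg

Systemic exposure from an extravascular dose = F × D_ev, so the equivalent IV dose is F × D_ev.
D_iv = F × D_ev = 0.458 × 600 = 274.8 mg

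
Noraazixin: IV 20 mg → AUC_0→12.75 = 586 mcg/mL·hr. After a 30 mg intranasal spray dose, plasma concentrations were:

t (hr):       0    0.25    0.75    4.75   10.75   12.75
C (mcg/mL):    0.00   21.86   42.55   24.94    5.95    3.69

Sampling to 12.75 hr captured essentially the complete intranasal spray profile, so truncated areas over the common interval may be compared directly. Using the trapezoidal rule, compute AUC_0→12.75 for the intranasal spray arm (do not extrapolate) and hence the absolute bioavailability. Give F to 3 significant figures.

F = 0.291

Trapezoidal AUC_0→12.75 (intranasal spray):
  [0→0.25]: (0.00+21.86)/2 × 0.25 = 2.7325
  [0.25→0.75]: (21.86+42.55)/2 × 0.5 = 16.1025
  [0.75→4.75]: (42.55+24.94)/2 × 4 = 134.98
  [4.75→10.75]: (24.94+5.95)/2 × 6 = 92.67
  [10.75→12.75]: (5.95+3.69)/2 × 2 = 9.64
  Sum = 256.125 mcg/mL·hr
F = (AUC_ev/D_ev)/(AUC_iv/D_iv) = (256.125/30)/(586/20) = 8.5375/29.3 = 0.2914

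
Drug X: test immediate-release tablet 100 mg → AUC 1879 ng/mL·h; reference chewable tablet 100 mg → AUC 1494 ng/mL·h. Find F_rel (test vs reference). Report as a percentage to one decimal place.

F_rel = 125.8%

F_rel = (AUC_test/D_test) / (AUC_ref/D_ref)
      = (1879/100) / (1494/100)
      = 18.79 / 14.94 = 1.2577 = 125.77%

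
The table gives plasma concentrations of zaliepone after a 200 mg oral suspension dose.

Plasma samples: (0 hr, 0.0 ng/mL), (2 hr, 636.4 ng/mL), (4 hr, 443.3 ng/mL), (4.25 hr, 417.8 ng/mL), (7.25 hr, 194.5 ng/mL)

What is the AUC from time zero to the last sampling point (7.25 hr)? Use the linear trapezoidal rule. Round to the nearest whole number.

AUC = 2742 ng/mL·hr

Trapezoidal AUC_0→7.25:
  [0→2]: (0.0+636.4)/2 × 2 = 636.4
  [2→4]: (636.4+443.3)/2 × 2 = 1079.7
  [4→4.25]: (443.3+417.8)/2 × 0.25 = 107.6375
  [4.25→7.25]: (417.8+194.5)/2 × 3 = 918.45
  Sum = 2742.1875 ng/mL·hr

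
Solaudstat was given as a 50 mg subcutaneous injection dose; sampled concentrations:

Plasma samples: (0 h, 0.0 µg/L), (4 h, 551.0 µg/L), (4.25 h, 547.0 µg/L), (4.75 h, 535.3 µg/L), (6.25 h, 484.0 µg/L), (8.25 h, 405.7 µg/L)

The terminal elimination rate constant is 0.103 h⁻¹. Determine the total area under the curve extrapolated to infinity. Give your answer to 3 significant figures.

Trapezoidal AUC_0→8.25:
  [0→4]: (0.0+551.0)/2 × 4 = 1102.0
  [4→4.25]: (551.0+547.0)/2 × 0.25 = 137.25
  [4.25→4.75]: (547.0+535.3)/2 × 0.5 = 270.575
  [4.75→6.25]: (535.3+484.0)/2 × 1.5 = 764.475
  [6.25→8.25]: (484.0+405.7)/2 × 2 = 889.7
  Sum = 3164.0 µg/L·h
Extrapolated tail: C_last / k_e = 405.7 / 0.103 = 3938.835
AUC_0→∞ = 3164.0 + 3938.835 = 7102.835 µg/L·h

AUC = 7100 µg/L·h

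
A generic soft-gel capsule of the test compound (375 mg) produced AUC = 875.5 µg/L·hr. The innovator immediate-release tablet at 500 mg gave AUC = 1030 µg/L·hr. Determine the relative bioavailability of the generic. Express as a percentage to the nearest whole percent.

F_rel = (AUC_test/D_test) / (AUC_ref/D_ref)
      = (875.5/375) / (1030/500)
      = 2.33467 / 2.06 = 1.1333 = 113.33%

F_rel = 113%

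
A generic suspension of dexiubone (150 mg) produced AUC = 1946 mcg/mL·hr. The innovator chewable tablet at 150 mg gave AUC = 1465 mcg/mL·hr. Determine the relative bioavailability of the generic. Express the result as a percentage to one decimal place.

F_rel = 132.8%

F_rel = (AUC_test/D_test) / (AUC_ref/D_ref)
      = (1946/150) / (1465/150)
      = 12.9733 / 9.76667 = 1.3283 = 132.83%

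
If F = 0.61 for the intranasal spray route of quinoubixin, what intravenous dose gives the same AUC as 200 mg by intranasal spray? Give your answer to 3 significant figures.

Systemic exposure from an extravascular dose = F × D_ev, so the equivalent IV dose is F × D_ev.
D_iv = F × D_ev = 0.61 × 200 = 122 mg

D_iv = 122 mg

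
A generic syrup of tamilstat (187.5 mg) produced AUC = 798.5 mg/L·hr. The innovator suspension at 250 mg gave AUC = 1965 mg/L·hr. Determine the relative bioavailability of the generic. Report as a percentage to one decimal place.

F_rel = (AUC_test/D_test) / (AUC_ref/D_ref)
      = (798.5/187.5) / (1965/250)
      = 4.25867 / 7.86 = 0.5418 = 54.18%

F_rel = 54.2%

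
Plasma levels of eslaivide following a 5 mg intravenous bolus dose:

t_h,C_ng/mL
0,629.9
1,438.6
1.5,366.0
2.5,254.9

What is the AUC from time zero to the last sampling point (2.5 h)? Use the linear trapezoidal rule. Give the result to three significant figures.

AUC = 1050 ng/mL·h

Trapezoidal AUC_0→2.5:
  [0→1]: (629.9+438.6)/2 × 1 = 534.25
  [1→1.5]: (438.6+366.0)/2 × 0.5 = 201.15
  [1.5→2.5]: (366.0+254.9)/2 × 1 = 310.45
  Sum = 1045.85 ng/mL·h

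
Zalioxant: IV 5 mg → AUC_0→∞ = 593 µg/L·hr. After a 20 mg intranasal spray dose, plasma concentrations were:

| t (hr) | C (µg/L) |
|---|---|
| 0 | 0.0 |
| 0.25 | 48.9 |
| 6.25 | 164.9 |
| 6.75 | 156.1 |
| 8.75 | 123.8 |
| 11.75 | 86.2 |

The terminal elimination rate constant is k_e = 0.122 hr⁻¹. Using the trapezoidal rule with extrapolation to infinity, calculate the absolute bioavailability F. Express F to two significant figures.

Trapezoidal AUC_0→11.75 (intranasal spray):
  [0→0.25]: (0.0+48.9)/2 × 0.25 = 6.1125
  [0.25→6.25]: (48.9+164.9)/2 × 6 = 641.4
  [6.25→6.75]: (164.9+156.1)/2 × 0.5 = 80.25
  [6.75→8.75]: (156.1+123.8)/2 × 2 = 279.9
  [8.75→11.75]: (123.8+86.2)/2 × 3 = 315.0
  Sum = 1322.6625 µg/L·hr
Tail: C_last/k_e = 86.2/0.122 = 706.557
AUC_0→∞ (intranasal spray) = 1322.6625 + 706.557 = 2029.2195 µg/L·hr
F = (AUC_ev/D_ev)/(AUC_iv/D_iv) = (2029.2195/20)/(593/5) = 101.461/118.6 = 0.8555

F = 0.86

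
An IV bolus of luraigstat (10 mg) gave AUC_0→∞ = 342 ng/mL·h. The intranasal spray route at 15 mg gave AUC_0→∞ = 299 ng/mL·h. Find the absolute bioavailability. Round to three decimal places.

F = 0.583

F = (AUC_ev / D_ev) / (AUC_iv / D_iv)
  = (299/15) / (342/10)
  = 19.9333 / 34.2 = 0.5828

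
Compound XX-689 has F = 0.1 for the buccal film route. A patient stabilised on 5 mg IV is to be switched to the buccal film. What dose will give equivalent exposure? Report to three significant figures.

D_buccal = 50.0 mg

For equal systemic exposure: F × D_ev = D_iv
D_ev = D_iv / F = 5 / 0.1 = 50 mg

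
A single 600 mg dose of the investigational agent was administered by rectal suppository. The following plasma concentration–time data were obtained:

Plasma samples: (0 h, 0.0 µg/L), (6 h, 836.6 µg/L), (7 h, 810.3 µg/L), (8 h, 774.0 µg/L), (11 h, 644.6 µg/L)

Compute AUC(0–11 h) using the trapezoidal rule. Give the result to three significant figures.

Trapezoidal AUC_0→11:
  [0→6]: (0.0+836.6)/2 × 6 = 2509.8
  [6→7]: (836.6+810.3)/2 × 1 = 823.45
  [7→8]: (810.3+774.0)/2 × 1 = 792.15
  [8→11]: (774.0+644.6)/2 × 3 = 2127.9
  Sum = 6253.3 µg/L·h

AUC = 6250 µg/L·h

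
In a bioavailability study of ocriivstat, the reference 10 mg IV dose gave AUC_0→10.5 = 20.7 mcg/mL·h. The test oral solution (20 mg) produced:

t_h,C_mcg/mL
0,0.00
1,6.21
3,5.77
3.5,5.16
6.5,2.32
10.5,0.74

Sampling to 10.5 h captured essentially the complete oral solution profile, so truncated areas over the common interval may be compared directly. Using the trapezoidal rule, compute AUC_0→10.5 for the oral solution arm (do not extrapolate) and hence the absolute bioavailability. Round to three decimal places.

F = 0.849

Trapezoidal AUC_0→10.5 (oral solution):
  [0→1]: (0.00+6.21)/2 × 1 = 3.105
  [1→3]: (6.21+5.77)/2 × 2 = 11.98
  [3→3.5]: (5.77+5.16)/2 × 0.5 = 2.7325
  [3.5→6.5]: (5.16+2.32)/2 × 3 = 11.22
  [6.5→10.5]: (2.32+0.74)/2 × 4 = 6.12
  Sum = 35.1575 mcg/mL·h
F = (AUC_ev/D_ev)/(AUC_iv/D_iv) = (35.1575/20)/(20.7/10) = 1.757875/2.07 = 0.8492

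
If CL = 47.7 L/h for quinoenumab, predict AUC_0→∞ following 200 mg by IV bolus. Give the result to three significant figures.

AUC_0→∞ = Dose_iv / CL
        = 200 / 47.7 = 4.19287 mg/L·h

AUC = 4.19 mg/L·h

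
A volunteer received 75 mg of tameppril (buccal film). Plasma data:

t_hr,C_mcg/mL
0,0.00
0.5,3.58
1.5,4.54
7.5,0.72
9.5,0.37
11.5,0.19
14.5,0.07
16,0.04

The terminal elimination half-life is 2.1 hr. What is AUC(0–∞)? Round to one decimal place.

AUC = 23.0 mcg/mL·hr

Trapezoidal AUC_0→16:
  [0→0.5]: (0.00+3.58)/2 × 0.5 = 0.895
  [0.5→1.5]: (3.58+4.54)/2 × 1 = 4.06
  [1.5→7.5]: (4.54+0.72)/2 × 6 = 15.78
  [7.5→9.5]: (0.72+0.37)/2 × 2 = 1.09
  [9.5→11.5]: (0.37+0.19)/2 × 2 = 0.56
  [11.5→14.5]: (0.19+0.07)/2 × 3 = 0.39
  [14.5→16]: (0.07+0.04)/2 × 1.5 = 0.0825
  Sum = 22.8575 mcg/mL·hr
k_e = ln2 / t½ = 0.693147 / 2.1 = 0.3301 hr^-1
Extrapolated tail: C_last / k_e = 0.04 / 0.3301 = 0.121
AUC_0→∞ = 22.8575 + 0.121 = 22.9785 mcg/mL·hr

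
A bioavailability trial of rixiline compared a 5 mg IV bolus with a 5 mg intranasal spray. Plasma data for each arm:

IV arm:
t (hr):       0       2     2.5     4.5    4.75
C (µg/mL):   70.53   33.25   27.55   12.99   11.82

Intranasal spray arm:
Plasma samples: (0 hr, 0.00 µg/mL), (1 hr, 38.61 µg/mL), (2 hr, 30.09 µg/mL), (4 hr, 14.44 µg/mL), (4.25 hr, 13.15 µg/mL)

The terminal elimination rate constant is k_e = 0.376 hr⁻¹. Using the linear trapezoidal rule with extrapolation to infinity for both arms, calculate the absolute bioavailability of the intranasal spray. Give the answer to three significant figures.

Trapezoidal AUC_0→4.75 (IV):
  [0→2]: (70.53+33.25)/2 × 2 = 103.78
  [2→2.5]: (33.25+27.55)/2 × 0.5 = 15.2
  [2.5→4.5]: (27.55+12.99)/2 × 2 = 40.54
  [4.5→4.75]: (12.99+11.82)/2 × 0.25 = 3.10125
  Sum = 162.62125 µg/mL·hr
IV tail: 11.82/0.376 = 31.436; AUC_iv,0→∞ = 162.62125 + 31.436 = 194.05725 µg/mL·hr
Trapezoidal AUC_0→4.25 (intranasal spray):
  [0→1]: (0.00+38.61)/2 × 1 = 19.305
  [1→2]: (38.61+30.09)/2 × 1 = 34.35
  [2→4]: (30.09+14.44)/2 × 2 = 44.53
  [4→4.25]: (14.44+13.15)/2 × 0.25 = 3.44875
  Sum = 101.63375 µg/mL·hr
intranasal spray tail: 13.15/0.376 = 34.973; AUC_ev,0→∞ = 101.63375 + 34.973 = 136.60675 µg/mL·hr
F = (AUC_ev/D_ev)/(AUC_iv/D_iv) = (136.60675/5)/(194.05725/5) = 27.32135/38.81145 = 0.7040

F = 0.704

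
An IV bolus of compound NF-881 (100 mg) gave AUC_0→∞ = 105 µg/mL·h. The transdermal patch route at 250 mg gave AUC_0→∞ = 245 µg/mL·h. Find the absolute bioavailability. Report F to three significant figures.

F = (AUC_ev / D_ev) / (AUC_iv / D_iv)
  = (245/250) / (105/100)
  = 0.98 / 1.05 = 0.9333

F = 0.933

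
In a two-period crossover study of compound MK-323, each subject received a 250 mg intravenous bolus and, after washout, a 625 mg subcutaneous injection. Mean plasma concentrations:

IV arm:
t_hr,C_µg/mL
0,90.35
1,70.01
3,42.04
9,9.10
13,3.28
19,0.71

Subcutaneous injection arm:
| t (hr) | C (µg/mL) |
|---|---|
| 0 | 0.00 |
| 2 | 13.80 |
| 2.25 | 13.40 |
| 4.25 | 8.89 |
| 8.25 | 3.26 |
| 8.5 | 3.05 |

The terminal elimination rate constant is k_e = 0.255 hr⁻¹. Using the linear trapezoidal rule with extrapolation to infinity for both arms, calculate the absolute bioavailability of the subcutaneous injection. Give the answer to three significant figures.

F = 0.0795

Trapezoidal AUC_0→19 (IV):
  [0→1]: (90.35+70.01)/2 × 1 = 80.18
  [1→3]: (70.01+42.04)/2 × 2 = 112.05
  [3→9]: (42.04+9.10)/2 × 6 = 153.42
  [9→13]: (9.10+3.28)/2 × 4 = 24.76
  [13→19]: (3.28+0.71)/2 × 6 = 11.97
  Sum = 382.38 µg/mL·hr
IV tail: 0.71/0.255 = 2.784; AUC_iv,0→∞ = 382.38 + 2.784 = 385.164 µg/mL·hr
Trapezoidal AUC_0→8.5 (subcutaneous injection):
  [0→2]: (0.00+13.80)/2 × 2 = 13.8
  [2→2.25]: (13.80+13.40)/2 × 0.25 = 3.4
  [2.25→4.25]: (13.40+8.89)/2 × 2 = 22.29
  [4.25→8.25]: (8.89+3.26)/2 × 4 = 24.3
  [8.25→8.5]: (3.26+3.05)/2 × 0.25 = 0.78875
  Sum = 64.57875 µg/mL·hr
subcutaneous injection tail: 3.05/0.255 = 11.961; AUC_ev,0→∞ = 64.57875 + 11.961 = 76.53975 µg/mL·hr
F = (AUC_ev/D_ev)/(AUC_iv/D_iv) = (76.53975/625)/(385.164/250) = 0.1224636/1.540656 = 0.0795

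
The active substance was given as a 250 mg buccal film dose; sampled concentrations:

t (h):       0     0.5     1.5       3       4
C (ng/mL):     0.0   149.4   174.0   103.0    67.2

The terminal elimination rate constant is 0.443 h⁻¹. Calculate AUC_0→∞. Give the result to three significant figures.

Trapezoidal AUC_0→4:
  [0→0.5]: (0.0+149.4)/2 × 0.5 = 37.35
  [0.5→1.5]: (149.4+174.0)/2 × 1 = 161.7
  [1.5→3]: (174.0+103.0)/2 × 1.5 = 207.75
  [3→4]: (103.0+67.2)/2 × 1 = 85.1
  Sum = 491.9 ng/mL·h
Extrapolated tail: C_last / k_e = 67.2 / 0.443 = 151.693
AUC_0→∞ = 491.9 + 151.693 = 643.593 ng/mL·h

AUC = 644 ng/mL·h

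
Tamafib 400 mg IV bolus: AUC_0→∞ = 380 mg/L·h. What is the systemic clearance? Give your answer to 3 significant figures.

CL = Dose_iv / AUC_0→∞
   = 400 / 380 = 1.05263 L/h

CL = 1.05 L/h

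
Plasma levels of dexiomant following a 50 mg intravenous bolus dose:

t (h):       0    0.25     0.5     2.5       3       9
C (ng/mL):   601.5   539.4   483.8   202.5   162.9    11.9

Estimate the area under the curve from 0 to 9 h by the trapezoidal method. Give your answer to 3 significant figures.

Trapezoidal AUC_0→9:
  [0→0.25]: (601.5+539.4)/2 × 0.25 = 142.6125
  [0.25→0.5]: (539.4+483.8)/2 × 0.25 = 127.9
  [0.5→2.5]: (483.8+202.5)/2 × 2 = 686.3
  [2.5→3]: (202.5+162.9)/2 × 0.5 = 91.35
  [3→9]: (162.9+11.9)/2 × 6 = 524.4
  Sum = 1572.5625 ng/mL·h

AUC = 1570 ng/mL·h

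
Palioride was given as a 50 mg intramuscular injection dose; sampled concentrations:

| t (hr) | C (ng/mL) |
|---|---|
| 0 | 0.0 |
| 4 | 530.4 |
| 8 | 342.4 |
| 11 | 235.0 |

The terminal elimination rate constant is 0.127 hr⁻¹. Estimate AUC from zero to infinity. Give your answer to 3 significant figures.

AUC = 5520 ng/mL·hr

Trapezoidal AUC_0→11:
  [0→4]: (0.0+530.4)/2 × 4 = 1060.8
  [4→8]: (530.4+342.4)/2 × 4 = 1745.6
  [8→11]: (342.4+235.0)/2 × 3 = 866.1
  Sum = 3672.5 ng/mL·hr
Extrapolated tail: C_last / k_e = 235.0 / 0.127 = 1850.394
AUC_0→∞ = 3672.5 + 1850.394 = 5522.894 ng/mL·hr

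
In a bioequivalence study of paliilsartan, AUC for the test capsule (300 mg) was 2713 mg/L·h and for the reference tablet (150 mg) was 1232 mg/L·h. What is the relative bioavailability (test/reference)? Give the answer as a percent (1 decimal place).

F_rel = 110.1%

F_rel = (AUC_test/D_test) / (AUC_ref/D_ref)
      = (2713/300) / (1232/150)
      = 9.04333 / 8.21333 = 1.1011 = 110.11%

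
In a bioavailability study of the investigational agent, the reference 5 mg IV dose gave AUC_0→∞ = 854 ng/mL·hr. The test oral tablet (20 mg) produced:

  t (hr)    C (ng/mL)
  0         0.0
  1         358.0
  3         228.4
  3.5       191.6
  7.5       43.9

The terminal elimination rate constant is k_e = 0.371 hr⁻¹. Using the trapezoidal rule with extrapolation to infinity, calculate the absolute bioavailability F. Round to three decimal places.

Trapezoidal AUC_0→7.5 (oral tablet):
  [0→1]: (0.0+358.0)/2 × 1 = 179.0
  [1→3]: (358.0+228.4)/2 × 2 = 586.4
  [3→3.5]: (228.4+191.6)/2 × 0.5 = 105.0
  [3.5→7.5]: (191.6+43.9)/2 × 4 = 471.0
  Sum = 1341.4 ng/mL·hr
Tail: C_last/k_e = 43.9/0.371 = 118.329
AUC_0→∞ (oral tablet) = 1341.4 + 118.329 = 1459.729 ng/mL·hr
F = (AUC_ev/D_ev)/(AUC_iv/D_iv) = (1459.729/20)/(854/5) = 72.98645/170.8 = 0.4273

F = 0.427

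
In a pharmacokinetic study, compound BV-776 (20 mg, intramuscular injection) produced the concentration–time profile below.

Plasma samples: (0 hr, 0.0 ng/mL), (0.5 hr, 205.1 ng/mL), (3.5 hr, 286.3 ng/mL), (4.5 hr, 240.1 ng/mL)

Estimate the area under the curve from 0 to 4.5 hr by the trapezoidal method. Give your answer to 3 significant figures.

Trapezoidal AUC_0→4.5:
  [0→0.5]: (0.0+205.1)/2 × 0.5 = 51.275
  [0.5→3.5]: (205.1+286.3)/2 × 3 = 737.1
  [3.5→4.5]: (286.3+240.1)/2 × 1 = 263.2
  Sum = 1051.575 ng/mL·hr

AUC = 1050 ng/mL·hr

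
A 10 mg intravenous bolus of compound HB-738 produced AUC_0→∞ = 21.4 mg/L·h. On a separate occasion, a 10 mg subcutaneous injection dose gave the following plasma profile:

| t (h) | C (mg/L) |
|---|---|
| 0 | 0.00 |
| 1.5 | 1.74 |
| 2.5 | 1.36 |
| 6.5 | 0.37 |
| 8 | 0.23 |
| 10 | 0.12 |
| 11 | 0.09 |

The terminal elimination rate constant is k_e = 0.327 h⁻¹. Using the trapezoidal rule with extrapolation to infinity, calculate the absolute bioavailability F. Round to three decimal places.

Trapezoidal AUC_0→11 (subcutaneous injection):
  [0→1.5]: (0.00+1.74)/2 × 1.5 = 1.305
  [1.5→2.5]: (1.74+1.36)/2 × 1 = 1.55
  [2.5→6.5]: (1.36+0.37)/2 × 4 = 3.46
  [6.5→8]: (0.37+0.23)/2 × 1.5 = 0.45
  [8→10]: (0.23+0.12)/2 × 2 = 0.35
  [10→11]: (0.12+0.09)/2 × 1 = 0.105
  Sum = 7.22 mg/L·h
Tail: C_last/k_e = 0.09/0.327 = 0.275
AUC_0→∞ (subcutaneous injection) = 7.22 + 0.275 = 7.495 mg/L·h
F = (AUC_ev/D_ev)/(AUC_iv/D_iv) = (7.495/10)/(21.4/10) = 0.7495/2.14 = 0.3502

F = 0.350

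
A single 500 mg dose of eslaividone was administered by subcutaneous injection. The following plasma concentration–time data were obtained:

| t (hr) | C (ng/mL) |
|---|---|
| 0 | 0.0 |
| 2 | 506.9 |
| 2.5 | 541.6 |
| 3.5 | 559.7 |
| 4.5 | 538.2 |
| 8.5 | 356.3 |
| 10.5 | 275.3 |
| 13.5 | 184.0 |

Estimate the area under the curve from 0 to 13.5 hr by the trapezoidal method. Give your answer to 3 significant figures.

Trapezoidal AUC_0→13.5:
  [0→2]: (0.0+506.9)/2 × 2 = 506.9
  [2→2.5]: (506.9+541.6)/2 × 0.5 = 262.125
  [2.5→3.5]: (541.6+559.7)/2 × 1 = 550.65
  [3.5→4.5]: (559.7+538.2)/2 × 1 = 548.95
  [4.5→8.5]: (538.2+356.3)/2 × 4 = 1789.0
  [8.5→10.5]: (356.3+275.3)/2 × 2 = 631.6
  [10.5→13.5]: (275.3+184.0)/2 × 3 = 688.95
  Sum = 4978.175 ng/mL·hr

AUC = 4980 ng/mL·hr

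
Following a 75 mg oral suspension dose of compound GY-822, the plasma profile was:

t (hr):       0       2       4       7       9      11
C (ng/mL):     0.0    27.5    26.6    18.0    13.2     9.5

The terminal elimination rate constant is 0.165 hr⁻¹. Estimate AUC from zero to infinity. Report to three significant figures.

Trapezoidal AUC_0→11:
  [0→2]: (0.0+27.5)/2 × 2 = 27.5
  [2→4]: (27.5+26.6)/2 × 2 = 54.1
  [4→7]: (26.6+18.0)/2 × 3 = 66.9
  [7→9]: (18.0+13.2)/2 × 2 = 31.2
  [9→11]: (13.2+9.5)/2 × 2 = 22.7
  Sum = 202.4 ng/mL·hr
Extrapolated tail: C_last / k_e = 9.5 / 0.165 = 57.576
AUC_0→∞ = 202.4 + 57.576 = 259.976 ng/mL·hr

AUC = 260 ng/mL·hr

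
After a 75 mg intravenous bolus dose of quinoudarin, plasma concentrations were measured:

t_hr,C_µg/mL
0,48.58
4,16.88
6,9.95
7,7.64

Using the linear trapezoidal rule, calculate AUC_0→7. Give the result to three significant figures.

Trapezoidal AUC_0→7:
  [0→4]: (48.58+16.88)/2 × 4 = 130.92
  [4→6]: (16.88+9.95)/2 × 2 = 26.83
  [6→7]: (9.95+7.64)/2 × 1 = 8.795
  Sum = 166.545 µg/mL·hr

AUC = 167 µg/mL·hr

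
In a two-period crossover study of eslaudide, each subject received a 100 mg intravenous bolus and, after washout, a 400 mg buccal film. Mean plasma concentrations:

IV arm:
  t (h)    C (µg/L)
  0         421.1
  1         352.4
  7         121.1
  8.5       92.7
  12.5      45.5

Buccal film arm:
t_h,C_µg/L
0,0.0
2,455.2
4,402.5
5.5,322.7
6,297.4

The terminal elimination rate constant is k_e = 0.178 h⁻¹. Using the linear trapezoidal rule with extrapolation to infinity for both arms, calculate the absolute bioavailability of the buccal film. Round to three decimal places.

F = 0.368

Trapezoidal AUC_0→12.5 (IV):
  [0→1]: (421.1+352.4)/2 × 1 = 386.75
  [1→7]: (352.4+121.1)/2 × 6 = 1420.5
  [7→8.5]: (121.1+92.7)/2 × 1.5 = 160.35
  [8.5→12.5]: (92.7+45.5)/2 × 4 = 276.4
  Sum = 2244.0 µg/L·h
IV tail: 45.5/0.178 = 255.618; AUC_iv,0→∞ = 2244.0 + 255.618 = 2499.618 µg/L·h
Trapezoidal AUC_0→6 (buccal film):
  [0→2]: (0.0+455.2)/2 × 2 = 455.2
  [2→4]: (455.2+402.5)/2 × 2 = 857.7
  [4→5.5]: (402.5+322.7)/2 × 1.5 = 543.9
  [5.5→6]: (322.7+297.4)/2 × 0.5 = 155.025
  Sum = 2011.825 µg/L·h
buccal film tail: 297.4/0.178 = 1670.787; AUC_ev,0→∞ = 2011.825 + 1670.787 = 3682.612 µg/L·h
F = (AUC_ev/D_ev)/(AUC_iv/D_iv) = (3682.612/400)/(2499.618/100) = 9.20653/24.99618 = 0.3683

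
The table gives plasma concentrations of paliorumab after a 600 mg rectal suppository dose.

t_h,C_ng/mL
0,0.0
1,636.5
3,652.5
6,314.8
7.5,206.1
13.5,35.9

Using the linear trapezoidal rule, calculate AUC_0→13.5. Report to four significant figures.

AUC = 4175 ng/mL·h

Trapezoidal AUC_0→13.5:
  [0→1]: (0.0+636.5)/2 × 1 = 318.25
  [1→3]: (636.5+652.5)/2 × 2 = 1289.0
  [3→6]: (652.5+314.8)/2 × 3 = 1450.95
  [6→7.5]: (314.8+206.1)/2 × 1.5 = 390.675
  [7.5→13.5]: (206.1+35.9)/2 × 6 = 726.0
  Sum = 4174.875 ng/mL·h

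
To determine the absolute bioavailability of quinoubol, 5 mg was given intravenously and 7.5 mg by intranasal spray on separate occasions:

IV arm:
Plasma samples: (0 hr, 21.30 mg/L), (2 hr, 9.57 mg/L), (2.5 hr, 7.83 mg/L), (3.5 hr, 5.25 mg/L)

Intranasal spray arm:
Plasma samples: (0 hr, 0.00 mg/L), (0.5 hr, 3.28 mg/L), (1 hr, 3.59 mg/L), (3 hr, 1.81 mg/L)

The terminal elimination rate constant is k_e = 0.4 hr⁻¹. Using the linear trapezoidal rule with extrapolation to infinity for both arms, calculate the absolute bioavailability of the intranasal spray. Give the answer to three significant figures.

F = 0.151

Trapezoidal AUC_0→3.5 (IV):
  [0→2]: (21.30+9.57)/2 × 2 = 30.87
  [2→2.5]: (9.57+7.83)/2 × 0.5 = 4.35
  [2.5→3.5]: (7.83+5.25)/2 × 1 = 6.54
  Sum = 41.76 mg/L·hr
IV tail: 5.25/0.4 = 13.125; AUC_iv,0→∞ = 41.76 + 13.125 = 54.885 mg/L·hr
Trapezoidal AUC_0→3 (intranasal spray):
  [0→0.5]: (0.00+3.28)/2 × 0.5 = 0.82
  [0.5→1]: (3.28+3.59)/2 × 0.5 = 1.7175
  [1→3]: (3.59+1.81)/2 × 2 = 5.4
  Sum = 7.9375 mg/L·hr
intranasal spray tail: 1.81/0.4 = 4.525; AUC_ev,0→∞ = 7.9375 + 4.525 = 12.4625 mg/L·hr
F = (AUC_ev/D_ev)/(AUC_iv/D_iv) = (12.4625/7.5)/(54.885/5) = 1.66167/10.977 = 0.1514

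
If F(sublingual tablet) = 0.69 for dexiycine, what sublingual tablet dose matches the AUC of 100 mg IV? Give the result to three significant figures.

D_sublingual = 145 mg

For equal systemic exposure: F × D_ev = D_iv
D_ev = D_iv / F = 100 / 0.69 = 144.928 mg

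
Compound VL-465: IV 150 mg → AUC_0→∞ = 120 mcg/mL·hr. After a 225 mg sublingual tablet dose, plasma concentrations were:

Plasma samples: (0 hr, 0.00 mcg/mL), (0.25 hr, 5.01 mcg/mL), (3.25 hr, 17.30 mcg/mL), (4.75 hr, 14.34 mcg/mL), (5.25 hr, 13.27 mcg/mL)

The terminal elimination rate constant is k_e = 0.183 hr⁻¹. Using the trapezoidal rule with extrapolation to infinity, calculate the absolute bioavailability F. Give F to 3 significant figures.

F = 0.762

Trapezoidal AUC_0→5.25 (sublingual tablet):
  [0→0.25]: (0.00+5.01)/2 × 0.25 = 0.62625
  [0.25→3.25]: (5.01+17.30)/2 × 3 = 33.465
  [3.25→4.75]: (17.30+14.34)/2 × 1.5 = 23.73
  [4.75→5.25]: (14.34+13.27)/2 × 0.5 = 6.9025
  Sum = 64.72375 mcg/mL·hr
Tail: C_last/k_e = 13.27/0.183 = 72.514
AUC_0→∞ (sublingual tablet) = 64.72375 + 72.514 = 137.23775 mcg/mL·hr
F = (AUC_ev/D_ev)/(AUC_iv/D_iv) = (137.23775/225)/(120/150) = 0.609946/0.8 = 0.7624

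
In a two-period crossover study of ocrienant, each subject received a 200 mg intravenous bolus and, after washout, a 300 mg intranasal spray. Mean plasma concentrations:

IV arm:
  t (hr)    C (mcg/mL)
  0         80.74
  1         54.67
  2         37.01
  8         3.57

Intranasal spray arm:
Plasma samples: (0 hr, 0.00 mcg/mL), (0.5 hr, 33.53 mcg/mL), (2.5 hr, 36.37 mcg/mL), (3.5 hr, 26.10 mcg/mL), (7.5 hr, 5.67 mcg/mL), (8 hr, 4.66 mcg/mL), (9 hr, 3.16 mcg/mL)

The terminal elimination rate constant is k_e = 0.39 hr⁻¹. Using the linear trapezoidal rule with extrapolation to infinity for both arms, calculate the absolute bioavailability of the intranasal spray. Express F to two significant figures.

Trapezoidal AUC_0→8 (IV):
  [0→1]: (80.74+54.67)/2 × 1 = 67.705
  [1→2]: (54.67+37.01)/2 × 1 = 45.84
  [2→8]: (37.01+3.57)/2 × 6 = 121.74
  Sum = 235.285 mcg/mL·hr
IV tail: 3.57/0.39 = 9.154; AUC_iv,0→∞ = 235.285 + 9.154 = 244.439 mcg/mL·hr
Trapezoidal AUC_0→9 (intranasal spray):
  [0→0.5]: (0.00+33.53)/2 × 0.5 = 8.3825
  [0.5→2.5]: (33.53+36.37)/2 × 2 = 69.9
  [2.5→3.5]: (36.37+26.10)/2 × 1 = 31.235
  [3.5→7.5]: (26.10+5.67)/2 × 4 = 63.54
  [7.5→8]: (5.67+4.66)/2 × 0.5 = 2.5825
  [8→9]: (4.66+3.16)/2 × 1 = 3.91
  Sum = 179.55 mcg/mL·hr
intranasal spray tail: 3.16/0.39 = 8.103; AUC_ev,0→∞ = 179.55 + 8.103 = 187.653 mcg/mL·hr
F = (AUC_ev/D_ev)/(AUC_iv/D_iv) = (187.653/300)/(244.439/200) = 0.62551/1.222195 = 0.5118

F = 0.51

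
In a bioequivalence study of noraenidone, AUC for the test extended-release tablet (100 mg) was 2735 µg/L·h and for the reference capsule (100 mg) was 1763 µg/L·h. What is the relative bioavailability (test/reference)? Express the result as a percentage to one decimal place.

F_rel = (AUC_test/D_test) / (AUC_ref/D_ref)
      = (2735/100) / (1763/100)
      = 27.35 / 17.63 = 1.5513 = 155.13%

F_rel = 155.1%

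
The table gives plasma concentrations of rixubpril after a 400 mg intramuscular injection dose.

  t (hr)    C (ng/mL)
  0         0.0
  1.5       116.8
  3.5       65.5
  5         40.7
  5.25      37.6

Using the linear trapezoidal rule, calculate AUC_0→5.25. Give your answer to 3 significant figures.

Trapezoidal AUC_0→5.25:
  [0→1.5]: (0.0+116.8)/2 × 1.5 = 87.6
  [1.5→3.5]: (116.8+65.5)/2 × 2 = 182.3
  [3.5→5]: (65.5+40.7)/2 × 1.5 = 79.65
  [5→5.25]: (40.7+37.6)/2 × 0.25 = 9.7875
  Sum = 359.3375 ng/mL·hr

AUC = 359 ng/mL·hr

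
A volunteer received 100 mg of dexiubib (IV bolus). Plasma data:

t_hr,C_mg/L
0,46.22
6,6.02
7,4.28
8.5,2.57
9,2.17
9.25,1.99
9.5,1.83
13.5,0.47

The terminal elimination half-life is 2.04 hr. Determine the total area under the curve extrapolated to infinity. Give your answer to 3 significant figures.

AUC = 175 mg/L·hr

Trapezoidal AUC_0→13.5:
  [0→6]: (46.22+6.02)/2 × 6 = 156.72
  [6→7]: (6.02+4.28)/2 × 1 = 5.15
  [7→8.5]: (4.28+2.57)/2 × 1.5 = 5.1375
  [8.5→9]: (2.57+2.17)/2 × 0.5 = 1.185
  [9→9.25]: (2.17+1.99)/2 × 0.25 = 0.52
  [9.25→9.5]: (1.99+1.83)/2 × 0.25 = 0.4775
  [9.5→13.5]: (1.83+0.47)/2 × 4 = 4.6
  Sum = 173.79 mg/L·hr
k_e = ln2 / t½ = 0.693147 / 2.04 = 0.3398 hr^-1
Extrapolated tail: C_last / k_e = 0.47 / 0.3398 = 1.383
AUC_0→∞ = 173.79 + 1.383 = 175.173 mg/L·hr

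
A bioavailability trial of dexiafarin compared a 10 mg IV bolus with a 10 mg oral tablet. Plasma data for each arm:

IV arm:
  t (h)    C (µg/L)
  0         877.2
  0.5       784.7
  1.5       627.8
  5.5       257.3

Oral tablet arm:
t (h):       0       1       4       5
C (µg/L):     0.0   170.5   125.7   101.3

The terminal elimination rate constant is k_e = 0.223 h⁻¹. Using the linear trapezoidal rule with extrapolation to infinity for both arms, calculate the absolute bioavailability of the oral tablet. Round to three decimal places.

Trapezoidal AUC_0→5.5 (IV):
  [0→0.5]: (877.2+784.7)/2 × 0.5 = 415.475
  [0.5→1.5]: (784.7+627.8)/2 × 1 = 706.25
  [1.5→5.5]: (627.8+257.3)/2 × 4 = 1770.2
  Sum = 2891.925 µg/L·h
IV tail: 257.3/0.223 = 1153.812; AUC_iv,0→∞ = 2891.925 + 1153.812 = 4045.737 µg/L·h
Trapezoidal AUC_0→5 (oral tablet):
  [0→1]: (0.0+170.5)/2 × 1 = 85.25
  [1→4]: (170.5+125.7)/2 × 3 = 444.3
  [4→5]: (125.7+101.3)/2 × 1 = 113.5
  Sum = 643.05 µg/L·h
oral tablet tail: 101.3/0.223 = 454.260; AUC_ev,0→∞ = 643.05 + 454.260 = 1097.31 µg/L·h
F = (AUC_ev/D_ev)/(AUC_iv/D_iv) = (1097.31/10)/(4045.737/10) = 109.731/404.5737 = 0.2712

F = 0.271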